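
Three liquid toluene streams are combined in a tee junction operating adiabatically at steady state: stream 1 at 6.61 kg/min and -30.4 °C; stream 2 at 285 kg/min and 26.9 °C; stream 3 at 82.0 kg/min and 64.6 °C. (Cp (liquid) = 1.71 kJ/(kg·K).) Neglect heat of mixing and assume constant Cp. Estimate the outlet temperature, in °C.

T_out = 34.2 °C

No heat crosses the boundary, so H_out = H_in.
T_out = Σ ṁᵢCp,ᵢTᵢ / Σ ṁᵢCp,ᵢ
      = 21824 / 638.87 = 34.161 °C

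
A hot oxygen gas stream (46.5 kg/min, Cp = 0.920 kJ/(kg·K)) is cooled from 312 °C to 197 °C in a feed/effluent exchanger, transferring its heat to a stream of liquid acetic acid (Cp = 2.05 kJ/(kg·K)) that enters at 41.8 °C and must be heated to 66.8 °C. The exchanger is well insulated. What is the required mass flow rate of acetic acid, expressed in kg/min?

Heat released by hot stream: Q = 46.5 × 0.920 × (312 − 197) = 4919.7 kJ/min
Energy balance on cold side (adiabatic exchanger): Q = ṁ_c·Cp_c·(T_c,out − T_c,in)
ṁ_c = 4919.7 / [2.05 × (66.8 − 41.8)] = 95.994 kg/min

ṁ_c = 96.0 kg/min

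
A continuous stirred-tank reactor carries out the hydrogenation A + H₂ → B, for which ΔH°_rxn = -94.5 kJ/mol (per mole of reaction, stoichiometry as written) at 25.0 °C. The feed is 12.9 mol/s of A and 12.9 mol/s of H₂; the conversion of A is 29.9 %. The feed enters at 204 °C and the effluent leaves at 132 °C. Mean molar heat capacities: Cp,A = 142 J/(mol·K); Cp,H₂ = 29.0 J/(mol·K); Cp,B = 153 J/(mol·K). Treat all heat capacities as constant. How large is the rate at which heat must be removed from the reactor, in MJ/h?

Q_out = 1910 MJ/h

Extent of reaction ξ = 0.299 × 12.9 = 3.8571 mol/s
Reaction term: ξ·ΔH°_rxn = 3.8571 × -94.5 = -364.5 kJ/s
Sensible, feed 204→25 °C: -394.86 kJ/s
Outlet flows (mol/s): A 9.0429, H₂ 9.0429, B 3.8571
Sensible, products 25→132 °C: 228.6 kJ/s
Q = ΔH = -530.75 kJ/s = -530.75 kW
Heat removed = 1910.7 MJ/h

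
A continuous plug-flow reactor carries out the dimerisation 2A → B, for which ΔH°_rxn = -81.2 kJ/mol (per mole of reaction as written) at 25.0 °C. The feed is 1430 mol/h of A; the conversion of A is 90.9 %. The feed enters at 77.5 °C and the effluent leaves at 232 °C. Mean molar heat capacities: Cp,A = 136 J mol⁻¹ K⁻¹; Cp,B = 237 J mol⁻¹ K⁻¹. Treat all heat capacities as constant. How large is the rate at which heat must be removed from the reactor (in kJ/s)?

Q_out = 7.62 kJ/s

Extent of reaction ξ = 0.909 × 1430 / 2 = 649.94 mol/h
Reaction term: ξ·ΔH°_rxn = 649.94 × -81.2 = -52775 kJ/h
Sensible, feed 77.5→25 °C: -10210 kJ/h
Outlet flows (mol/h): A 130.13, B 649.94
Sensible, products 25→232 °C: 35549 kJ/h
Q = ΔH = -27436 kJ/h = -7.6212 kW
Heat removed = 7.6212 kJ/s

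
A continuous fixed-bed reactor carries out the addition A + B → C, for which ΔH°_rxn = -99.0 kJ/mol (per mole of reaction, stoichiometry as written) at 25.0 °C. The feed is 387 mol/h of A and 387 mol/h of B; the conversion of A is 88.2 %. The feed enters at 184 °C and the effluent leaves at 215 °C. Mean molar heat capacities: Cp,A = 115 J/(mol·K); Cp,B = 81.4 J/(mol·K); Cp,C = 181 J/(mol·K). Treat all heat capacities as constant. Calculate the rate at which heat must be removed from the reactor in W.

Extent of reaction ξ = 0.882 × 387 = 341.33 mol/h
Reaction term: ξ·ΔH°_rxn = 341.33 × -99.0 = -33792 kJ/h
Sensible, feed 184→25 °C: -12085 kJ/h
Outlet flows (mol/h): A 45.666, B 45.666, C 341.33
Sensible, products 25→215 °C: 13443 kJ/h
Q = ΔH = -32435 kJ/h = -9.0096 kW
Heat removed = 9009.6 W

Q_out = 9010 W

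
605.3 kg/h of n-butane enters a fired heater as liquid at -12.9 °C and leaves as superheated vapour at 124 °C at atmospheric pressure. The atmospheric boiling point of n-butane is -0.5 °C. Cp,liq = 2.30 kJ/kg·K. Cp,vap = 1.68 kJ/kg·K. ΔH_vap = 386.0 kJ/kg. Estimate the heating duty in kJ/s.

liquid -12.9→-0.5 °C: 28.52 kJ/kg
vaporisation at -0.5 °C: 386 kJ/kg
vapour -0.5→124 °C: 209.16 kJ/kg
Δh = 28.52 + 386 + 209.16 = 623.68 kJ/kg
Q = ṁ·Δh = 605.3 kg/h × 623.68 kJ/kg = 377510 kJ/h
|Q| = 104.86 kW

Q = 105 kJ/s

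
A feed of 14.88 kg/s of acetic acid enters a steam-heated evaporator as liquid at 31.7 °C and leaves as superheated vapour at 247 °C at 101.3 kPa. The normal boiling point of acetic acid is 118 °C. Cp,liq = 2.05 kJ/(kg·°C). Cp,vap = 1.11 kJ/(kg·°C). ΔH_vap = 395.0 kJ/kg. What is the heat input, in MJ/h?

Q = 38300 MJ/h

liquid 31.7→118 °C: 176.91 kJ/kg
vaporisation at 118 °C: 395 kJ/kg
vapour 118→247 °C: 143.19 kJ/kg
Δh = 176.91 + 395 + 143.19 = 715.11 kJ/kg
Q = ṁ·Δh = 14.88 kg/s × 715.11 kJ/kg = 10641 kJ/s
|Q| = 10641 kW = 38307 MJ/h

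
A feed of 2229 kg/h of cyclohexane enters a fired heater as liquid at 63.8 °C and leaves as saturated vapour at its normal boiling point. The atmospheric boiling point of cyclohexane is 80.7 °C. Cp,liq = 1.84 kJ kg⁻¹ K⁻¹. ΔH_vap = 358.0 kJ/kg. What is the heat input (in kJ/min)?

liquid 63.8→80.7 °C: 31.096 kJ/kg
vaporisation at 80.7 °C: 358 kJ/kg
Δh = 31.096 + 358 = 389.1 kJ/kg
Q = ṁ·Δh = 2229 kg/h × 389.1 kJ/kg = 867290 kJ/h
|Q| = 240.92 kW = 14455 kJ/min

Q = 14500 kJ/min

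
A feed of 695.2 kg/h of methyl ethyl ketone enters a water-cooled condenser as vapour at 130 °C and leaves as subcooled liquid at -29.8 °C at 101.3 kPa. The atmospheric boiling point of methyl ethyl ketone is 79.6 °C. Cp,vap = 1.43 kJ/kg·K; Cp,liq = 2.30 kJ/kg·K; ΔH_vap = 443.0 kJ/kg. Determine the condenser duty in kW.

vapour 130→79.6 °C: -72.072 kJ/kg
condensation at 79.6 °C: -443 kJ/kg
liquid 79.6→-29.8 °C: -251.62 kJ/kg
Δh = -72.072 + -443 + -251.62 = -766.69 kJ/kg
Q = ṁ·Δh = 695.2 kg/h × -766.69 kJ/kg = -533000 kJ/h
|Q| = 148.06 kW

Q_c = 148 kW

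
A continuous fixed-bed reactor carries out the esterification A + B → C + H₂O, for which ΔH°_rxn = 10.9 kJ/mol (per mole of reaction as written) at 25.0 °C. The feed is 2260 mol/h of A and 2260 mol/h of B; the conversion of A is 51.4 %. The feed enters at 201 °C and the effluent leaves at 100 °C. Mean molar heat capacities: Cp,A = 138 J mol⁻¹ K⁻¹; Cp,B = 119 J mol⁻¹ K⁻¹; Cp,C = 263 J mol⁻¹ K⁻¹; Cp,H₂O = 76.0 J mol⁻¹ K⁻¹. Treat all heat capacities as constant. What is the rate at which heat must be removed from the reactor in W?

Extent of reaction ξ = 0.514 × 2260 = 1161.6 mol/h
Reaction term: ξ·ΔH°_rxn = 1161.6 × 10.9 = 12662 kJ/h
Sensible, feed 201→25 °C: -102220 kJ/h
Outlet flows (mol/h): A 1098.4, B 1098.4, C 1161.6, H₂O 1161.6
Sensible, products 25→100 °C: 50706 kJ/h
Q = ΔH = -38857 kJ/h = -10.794 kW
Heat removed = 10794 W

Q_out = 10800 W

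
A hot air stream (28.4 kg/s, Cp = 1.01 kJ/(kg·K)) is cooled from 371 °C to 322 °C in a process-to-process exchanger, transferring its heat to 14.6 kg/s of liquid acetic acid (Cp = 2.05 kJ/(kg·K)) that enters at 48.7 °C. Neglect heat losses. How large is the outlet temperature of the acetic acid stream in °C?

Heat released by hot stream: Q = 28.4 × 1.01 × (371 − 322) = 1405.5 kJ/s
Energy balance on cold side (adiabatic exchanger): Q = ṁ_c·Cp_c·(T_c,out − T_c,in)
T_c,out = 48.7 + 1405.5/(14.6 × 2.05) = 95.66 °C

T_c,out = 95.7 °C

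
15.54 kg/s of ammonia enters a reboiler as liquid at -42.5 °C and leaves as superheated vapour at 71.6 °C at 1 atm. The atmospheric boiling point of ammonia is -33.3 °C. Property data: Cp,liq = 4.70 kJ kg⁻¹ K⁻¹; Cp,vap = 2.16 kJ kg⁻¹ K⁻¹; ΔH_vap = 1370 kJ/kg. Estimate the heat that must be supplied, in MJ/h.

Q = 91700 MJ/h

liquid -42.5→-33.3 °C: 43.24 kJ/kg
vaporisation at -33.3 °C: 1370 kJ/kg
vapour -33.3→71.6 °C: 226.58 kJ/kg
Δh = 43.24 + 1370 + 226.58 = 1639.8 kJ/kg
Q = ṁ·Δh = 15.54 kg/s × 1639.8 kJ/kg = 25483 kJ/s
|Q| = 25483 kW = 91738 MJ/h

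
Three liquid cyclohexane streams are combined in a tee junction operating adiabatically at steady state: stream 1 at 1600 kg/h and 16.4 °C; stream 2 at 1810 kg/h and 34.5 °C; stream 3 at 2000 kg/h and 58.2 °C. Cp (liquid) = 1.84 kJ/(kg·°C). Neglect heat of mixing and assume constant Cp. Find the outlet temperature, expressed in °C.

T_out = 37.9 °C

Adiabatic, steady state ⇒ Σ ṁᵢCp,ᵢ(T_out − Tᵢ) = 0
Σ ṁᵢCp,ᵢTᵢ = 1600×1.84×16.4 + 1810×1.84×34.5 + 2000×1.84×58.2 = 377360
Σ ṁᵢCp,ᵢ = 1600×1.84 + 1810×1.84 + 2000×1.84 = 9954.4
T_out = 377360 / 9954.4 = 37.909 °C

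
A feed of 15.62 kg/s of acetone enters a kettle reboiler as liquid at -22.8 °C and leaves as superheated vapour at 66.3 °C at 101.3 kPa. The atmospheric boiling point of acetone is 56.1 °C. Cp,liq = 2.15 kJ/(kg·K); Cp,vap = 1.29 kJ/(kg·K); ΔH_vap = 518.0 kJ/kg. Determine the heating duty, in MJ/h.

Q = 39400 MJ/h

liquid -22.8→56.1 °C: 169.64 kJ/kg
vaporisation at 56.1 °C: 518 kJ/kg
vapour 56.1→66.3 °C: 13.158 kJ/kg
Δh = 169.64 + 518 + 13.158 = 700.79 kJ/kg
Q = ṁ·Δh = 15.62 kg/s × 700.79 kJ/kg = 10946 kJ/s
|Q| = 10946 kW = 39407 MJ/h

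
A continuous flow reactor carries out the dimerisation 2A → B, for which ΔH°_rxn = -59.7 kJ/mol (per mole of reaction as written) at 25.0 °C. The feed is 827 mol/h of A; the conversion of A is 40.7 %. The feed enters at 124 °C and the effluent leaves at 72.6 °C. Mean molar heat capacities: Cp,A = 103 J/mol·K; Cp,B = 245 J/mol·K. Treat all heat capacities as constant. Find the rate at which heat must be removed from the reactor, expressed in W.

Extent of reaction ξ = 0.407 × 827 / 2 = 168.29 mol/h
Reaction term: ξ·ΔH°_rxn = 168.29 × -59.7 = -10047 kJ/h
Sensible, feed 124→25 °C: -8432.9 kJ/h
Outlet flows (mol/h): A 490.41, B 168.29
Sensible, products 25→72.6 °C: 4367 kJ/h
Q = ΔH = -14113 kJ/h = -3.9203 kW
Heat removed = 3920.3 W

Q_out = 3920 W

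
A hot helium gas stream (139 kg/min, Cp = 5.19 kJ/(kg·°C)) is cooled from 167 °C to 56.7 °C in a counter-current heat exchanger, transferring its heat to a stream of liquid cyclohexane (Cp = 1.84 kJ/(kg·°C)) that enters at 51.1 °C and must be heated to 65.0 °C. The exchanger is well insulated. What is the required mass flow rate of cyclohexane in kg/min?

Heat released by hot stream: Q = 139 × 5.19 × (167 − 56.7) = 79572 kJ/min
Energy balance on cold side (adiabatic exchanger): Q = ṁ_c·Cp_c·(T_c,out − T_c,in)
ṁ_c = 79572 / [1.84 × (65.0 − 51.1)] = 3111.2 kg/min

ṁ_c = 3110 kg/min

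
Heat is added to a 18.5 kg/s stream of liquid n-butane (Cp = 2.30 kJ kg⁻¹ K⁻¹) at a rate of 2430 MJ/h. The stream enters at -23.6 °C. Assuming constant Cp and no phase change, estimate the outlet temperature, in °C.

T_out = -7.74 °C

Q = 2430 MJ/h = 675 kJ/s
ΔT = Q/(ṁ·Cp) = 675/(18.5×2.30) = 15.864 K
T_out = -23.6 + 15.864 = -7.7363 °C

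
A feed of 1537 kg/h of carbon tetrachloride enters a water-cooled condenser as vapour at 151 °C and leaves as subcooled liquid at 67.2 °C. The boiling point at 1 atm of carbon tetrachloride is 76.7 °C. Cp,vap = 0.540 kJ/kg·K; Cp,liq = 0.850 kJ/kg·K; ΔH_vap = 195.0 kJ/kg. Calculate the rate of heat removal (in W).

Q_c = 104000 W

vapour 151→76.7 °C: -40.122 kJ/kg
condensation at 76.7 °C: -195 kJ/kg
liquid 76.7→67.2 °C: -8.075 kJ/kg
Δh = -40.122 + -195 + -8.075 = -243.2 kJ/kg
Q = ṁ·Δh = 1537 kg/h × -243.2 kJ/kg = -373790 kJ/h
|Q| = 103.83 kW = 103830 W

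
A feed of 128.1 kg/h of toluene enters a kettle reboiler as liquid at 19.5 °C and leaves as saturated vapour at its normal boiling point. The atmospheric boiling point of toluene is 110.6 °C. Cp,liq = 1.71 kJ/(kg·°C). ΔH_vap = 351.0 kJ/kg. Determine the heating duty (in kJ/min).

Q = 1080 kJ/min

liquid 19.5→110.6 °C: 155.78 kJ/kg
vaporisation at 110.6 °C: 351 kJ/kg
Δh = 155.78 + 351 = 506.78 kJ/kg
Q = ṁ·Δh = 128.1 kg/h × 506.78 kJ/kg = 64919 kJ/h
|Q| = 18.033 kW = 1082 kJ/min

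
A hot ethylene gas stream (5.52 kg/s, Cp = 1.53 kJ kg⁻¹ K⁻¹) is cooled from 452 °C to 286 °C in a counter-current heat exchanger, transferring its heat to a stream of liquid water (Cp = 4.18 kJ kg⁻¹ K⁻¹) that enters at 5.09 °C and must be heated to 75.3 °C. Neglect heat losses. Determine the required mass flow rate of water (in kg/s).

ṁ_c = 4.78 kg/s

Heat released by hot stream: Q = 5.52 × 1.53 × (452 − 286) = 1402 kJ/s
Energy balance on cold side (adiabatic exchanger): Q = ṁ_c·Cp_c·(T_c,out − T_c,in)
ṁ_c = 1402 / [4.18 × (75.3 − 5.09)] = 4.7771 kg/s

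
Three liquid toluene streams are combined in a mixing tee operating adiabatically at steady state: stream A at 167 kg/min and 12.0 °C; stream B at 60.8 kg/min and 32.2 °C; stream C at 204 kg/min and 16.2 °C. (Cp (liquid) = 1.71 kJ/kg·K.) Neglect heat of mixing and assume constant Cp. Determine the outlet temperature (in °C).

T_out = 16.8 °C

Adiabatic, steady state ⇒ Σ ṁᵢCp,ᵢ(T_out − Tᵢ) = 0
Σ ṁᵢCp,ᵢTᵢ = 167×1.71×12.0 + 60.8×1.71×32.2 + 204×1.71×16.2 = 12426
Σ ṁᵢCp,ᵢ = 167×1.71 + 60.8×1.71 + 204×1.71 = 738.38
T_out = 12426 / 738.38 = 16.829 °C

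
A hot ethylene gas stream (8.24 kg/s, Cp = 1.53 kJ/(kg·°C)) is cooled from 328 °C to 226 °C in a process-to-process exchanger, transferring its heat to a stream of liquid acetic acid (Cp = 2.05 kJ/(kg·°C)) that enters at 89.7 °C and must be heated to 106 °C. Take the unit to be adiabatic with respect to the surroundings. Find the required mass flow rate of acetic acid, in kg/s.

Heat released by hot stream: Q = 8.24 × 1.53 × (328 − 226) = 1285.9 kJ/s
Energy balance on cold side (adiabatic exchanger): Q = ṁ_c·Cp_c·(T_c,out − T_c,in)
ṁ_c = 1285.9 / [2.05 × (106 − 89.7)] = 38.484 kg/s

ṁ_c = 38.5 kg/s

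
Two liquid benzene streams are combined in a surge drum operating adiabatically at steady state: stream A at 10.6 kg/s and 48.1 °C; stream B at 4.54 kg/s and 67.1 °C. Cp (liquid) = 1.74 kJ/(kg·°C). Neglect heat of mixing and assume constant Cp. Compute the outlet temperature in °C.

T_out = 53.8 °C

Adiabatic, steady state ⇒ Σ ṁᵢCp,ᵢ(T_out − Tᵢ) = 0
T_out = Σ ṁᵢCp,ᵢTᵢ / Σ ṁᵢCp,ᵢ
      = 1417.2 / 26.344 = 53.797 °C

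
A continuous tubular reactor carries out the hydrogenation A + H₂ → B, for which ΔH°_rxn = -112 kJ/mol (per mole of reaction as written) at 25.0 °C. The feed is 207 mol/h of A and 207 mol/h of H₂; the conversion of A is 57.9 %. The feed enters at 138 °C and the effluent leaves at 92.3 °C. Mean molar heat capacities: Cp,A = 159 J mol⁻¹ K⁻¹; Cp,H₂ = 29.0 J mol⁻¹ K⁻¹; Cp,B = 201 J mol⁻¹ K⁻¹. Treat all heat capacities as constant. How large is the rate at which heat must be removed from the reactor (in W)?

Extent of reaction ξ = 0.579 × 207 = 119.85 mol/h
Reaction term: ξ·ΔH°_rxn = 119.85 × -112 = -13424 kJ/h
Sensible, feed 138→25 °C: -4397.5 kJ/h
Outlet flows (mol/h): A 87.147, H₂ 87.147, B 119.85
Sensible, products 25→92.3 °C: 2723.9 kJ/h
Q = ΔH = -15097 kJ/h = -4.1936 kW
Heat removed = 4193.6 W

Q_out = 4190 W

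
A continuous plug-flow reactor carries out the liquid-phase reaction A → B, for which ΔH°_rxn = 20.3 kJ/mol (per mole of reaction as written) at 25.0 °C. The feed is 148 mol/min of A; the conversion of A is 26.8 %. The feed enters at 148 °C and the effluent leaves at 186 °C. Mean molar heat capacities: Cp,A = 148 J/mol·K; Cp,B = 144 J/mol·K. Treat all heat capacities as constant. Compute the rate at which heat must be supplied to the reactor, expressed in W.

Q_in = 26900 W

Extent of reaction ξ = 0.268 × 148 = 39.664 mol/min
Reaction term: ξ·ΔH°_rxn = 39.664 × 20.3 = 805.18 kJ/min
Sensible, feed 148→25 °C: -2694.2 kJ/min
Outlet flows (mol/min): A 108.34, B 39.664
Sensible, products 25→186 °C: 3501 kJ/min
Q = ΔH = 1612 kJ/min = 26.866 kW
Heat supplied = 26866 W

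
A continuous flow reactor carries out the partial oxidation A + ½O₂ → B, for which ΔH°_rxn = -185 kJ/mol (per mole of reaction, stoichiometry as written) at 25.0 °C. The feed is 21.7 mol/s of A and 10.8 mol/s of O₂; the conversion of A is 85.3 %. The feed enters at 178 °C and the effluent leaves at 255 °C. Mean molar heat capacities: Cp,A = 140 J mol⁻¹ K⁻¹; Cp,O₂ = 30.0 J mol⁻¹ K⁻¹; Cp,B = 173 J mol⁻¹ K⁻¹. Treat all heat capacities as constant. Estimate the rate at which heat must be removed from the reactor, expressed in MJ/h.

Extent of reaction ξ = 0.853 × 21.7 = 18.51 mol/s
Reaction term: ξ·ΔH°_rxn = 18.51 × -185 = -3424.4 kJ/s
Sensible, feed 178→25 °C: -514.39 kJ/s
Outlet flows (mol/s): A 3.1899, O₂ 1.545, B 18.51
Sensible, products 25→255 °C: 849.89 kJ/s
Q = ΔH = -3088.9 kJ/s = -3088.9 kW
Heat removed = 11120 MJ/h

Q_out = 11100 MJ/h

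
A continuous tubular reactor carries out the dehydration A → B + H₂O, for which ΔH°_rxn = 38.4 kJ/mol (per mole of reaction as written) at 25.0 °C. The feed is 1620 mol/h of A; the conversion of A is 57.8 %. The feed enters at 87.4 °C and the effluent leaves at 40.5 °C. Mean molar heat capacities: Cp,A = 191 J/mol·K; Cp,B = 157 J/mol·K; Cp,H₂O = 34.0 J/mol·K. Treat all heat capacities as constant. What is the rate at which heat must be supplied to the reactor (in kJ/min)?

Extent of reaction ξ = 0.578 × 1620 = 936.36 mol/h
Reaction term: ξ·ΔH°_rxn = 936.36 × 38.4 = 35956 kJ/h
Sensible, feed 87.4→25 °C: -19308 kJ/h
Outlet flows (mol/h): A 683.64, B 936.36, H₂O 936.36
Sensible, products 25→40.5 °C: 4796 kJ/h
Q = ΔH = 21444 kJ/h = 5.9568 kW
Heat supplied = 357.41 kJ/min

Q_in = 357 kJ/min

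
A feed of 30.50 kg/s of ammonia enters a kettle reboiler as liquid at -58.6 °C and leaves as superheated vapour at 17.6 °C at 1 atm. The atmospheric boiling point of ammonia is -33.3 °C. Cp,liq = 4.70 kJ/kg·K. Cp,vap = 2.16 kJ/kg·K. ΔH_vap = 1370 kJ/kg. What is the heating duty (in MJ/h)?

liquid -58.6→-33.3 °C: 118.91 kJ/kg
vaporisation at -33.3 °C: 1370 kJ/kg
vapour -33.3→17.6 °C: 109.94 kJ/kg
Δh = 118.91 + 1370 + 109.94 = 1598.9 kJ/kg
Q = ṁ·Δh = 30.50 kg/s × 1598.9 kJ/kg = 48765 kJ/s
|Q| = 48765 kW = 175550 MJ/h

Q = 176000 MJ/h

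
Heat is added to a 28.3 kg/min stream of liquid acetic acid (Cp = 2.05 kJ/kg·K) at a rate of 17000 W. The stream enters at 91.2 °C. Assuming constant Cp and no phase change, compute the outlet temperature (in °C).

T_out = 109 °C

Q = 17000 W = 1020 kJ/min
ΔT = Q/(ṁ·Cp) = 1020/(28.3×2.05) = 17.582 K
T_out = 91.2 + 17.582 = 108.78 °C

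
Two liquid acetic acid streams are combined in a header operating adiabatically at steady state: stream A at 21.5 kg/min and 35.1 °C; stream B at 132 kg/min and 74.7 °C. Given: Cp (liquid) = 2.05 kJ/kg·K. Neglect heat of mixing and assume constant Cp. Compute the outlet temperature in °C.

T_out = 69.2 °C

Energy balance with Q = 0: Σ ṁᵢCp,ᵢ(T_out − Tᵢ) = 0
Σ ṁᵢCp,ᵢTᵢ = 21.5×2.05×35.1 + 132×2.05×74.7 = 21761
Σ ṁᵢCp,ᵢ = 21.5×2.05 + 132×2.05 = 314.67
T_out = 21761 / 314.67 = 69.153 °C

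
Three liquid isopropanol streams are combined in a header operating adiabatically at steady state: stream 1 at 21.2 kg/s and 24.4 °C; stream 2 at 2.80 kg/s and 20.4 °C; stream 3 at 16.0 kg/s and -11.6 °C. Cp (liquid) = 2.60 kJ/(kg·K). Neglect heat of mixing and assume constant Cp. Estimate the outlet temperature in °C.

Energy balance with Q = 0: Σ ṁᵢCp,ᵢ(T_out − Tᵢ) = 0
T_out = Σ ṁᵢCp,ᵢTᵢ / Σ ṁᵢCp,ᵢ
      = 1010.9 / 104 = 9.72 °C

T_out = 9.72 °C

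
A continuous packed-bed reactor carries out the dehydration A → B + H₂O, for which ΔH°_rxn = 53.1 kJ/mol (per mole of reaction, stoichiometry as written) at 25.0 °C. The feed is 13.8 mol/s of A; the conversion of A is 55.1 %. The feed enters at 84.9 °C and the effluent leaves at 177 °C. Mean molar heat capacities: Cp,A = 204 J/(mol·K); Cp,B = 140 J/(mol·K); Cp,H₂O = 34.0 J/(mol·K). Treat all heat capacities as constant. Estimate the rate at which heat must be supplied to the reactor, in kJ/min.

Q_in = 37700 kJ/min

Extent of reaction ξ = 0.551 × 13.8 = 7.6038 mol/s
Reaction term: ξ·ΔH°_rxn = 7.6038 × 53.1 = 403.76 kJ/s
Sensible, feed 84.9→25 °C: -168.63 kJ/s
Outlet flows (mol/s): A 6.1962, B 7.6038, H₂O 7.6038
Sensible, products 25→177 °C: 393.24 kJ/s
Q = ΔH = 628.37 kJ/s = 628.37 kW
Heat supplied = 37702 kJ/min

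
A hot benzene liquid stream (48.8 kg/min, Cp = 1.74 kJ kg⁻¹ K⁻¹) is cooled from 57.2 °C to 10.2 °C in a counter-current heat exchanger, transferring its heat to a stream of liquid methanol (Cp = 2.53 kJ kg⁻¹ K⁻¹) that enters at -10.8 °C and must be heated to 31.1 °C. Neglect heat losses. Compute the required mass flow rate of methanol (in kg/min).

Heat released by hot stream: Q = 48.8 × 1.74 × (57.2 − 10.2) = 3990.9 kJ/min
Energy balance on cold side (adiabatic exchanger): Q = ṁ_c·Cp_c·(T_c,out − T_c,in)
ṁ_c = 3990.9 / [2.53 × (31.1 − -10.8)] = 37.647 kg/min

ṁ_c = 37.6 kg/min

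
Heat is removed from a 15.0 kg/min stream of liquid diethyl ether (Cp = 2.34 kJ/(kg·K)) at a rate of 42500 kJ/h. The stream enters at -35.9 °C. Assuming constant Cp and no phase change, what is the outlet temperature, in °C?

Q = 42500 kJ/h = 708.33 kJ/min
ΔT = Q/(ṁ·Cp) = 708.33/(15.0×2.34) = 20.18 K
T_out = -35.9 − 20.18 = -56.08 °C

T_out = -56.1 °C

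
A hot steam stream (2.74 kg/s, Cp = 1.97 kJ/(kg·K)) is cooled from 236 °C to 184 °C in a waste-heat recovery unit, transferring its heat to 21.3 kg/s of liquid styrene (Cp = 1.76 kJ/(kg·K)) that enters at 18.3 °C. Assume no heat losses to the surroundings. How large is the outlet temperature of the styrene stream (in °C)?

Heat released by hot stream: Q = 2.74 × 1.97 × (236 − 184) = 280.69 kJ/s
Energy balance on cold side (adiabatic exchanger): Q = ṁ_c·Cp_c·(T_c,out − T_c,in)
T_c,out = 18.3 + 280.69/(21.3 × 1.76) = 25.787 °C

T_c,out = 25.8 °C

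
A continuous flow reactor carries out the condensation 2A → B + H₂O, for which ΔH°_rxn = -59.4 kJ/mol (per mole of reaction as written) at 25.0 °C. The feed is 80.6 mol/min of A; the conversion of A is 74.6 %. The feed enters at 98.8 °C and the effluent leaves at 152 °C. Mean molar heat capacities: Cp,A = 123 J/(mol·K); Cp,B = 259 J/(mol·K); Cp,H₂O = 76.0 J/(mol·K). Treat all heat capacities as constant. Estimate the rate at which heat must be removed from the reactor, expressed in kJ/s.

Extent of reaction ξ = 0.746 × 80.6 / 2 = 30.064 mol/min
Reaction term: ξ·ΔH°_rxn = 30.064 × -59.4 = -1785.8 kJ/min
Sensible, feed 98.8→25 °C: -731.64 kJ/min
Outlet flows (mol/min): A 20.472, B 30.064, H₂O 30.064
Sensible, products 25→152 °C: 1598.9 kJ/min
Q = ΔH = -918.56 kJ/min = -15.309 kW
Heat removed = 15.309 kJ/s

Q_out = 15.3 kJ/s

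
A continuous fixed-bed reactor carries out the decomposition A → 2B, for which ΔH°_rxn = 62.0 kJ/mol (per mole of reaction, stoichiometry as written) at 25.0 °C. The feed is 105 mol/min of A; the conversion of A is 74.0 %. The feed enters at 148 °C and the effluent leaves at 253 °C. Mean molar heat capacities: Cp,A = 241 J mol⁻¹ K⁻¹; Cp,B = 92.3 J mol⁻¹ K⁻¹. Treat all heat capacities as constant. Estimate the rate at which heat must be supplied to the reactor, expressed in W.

Extent of reaction ξ = 0.740 × 105 = 77.7 mol/min
Reaction term: ξ·ΔH°_rxn = 77.7 × 62.0 = 4817.4 kJ/min
Sensible, feed 148→25 °C: -3112.5 kJ/min
Outlet flows (mol/min): A 27.3, B 155.4
Sensible, products 25→253 °C: 4770.4 kJ/min
Q = ΔH = 6475.3 kJ/min = 107.92 kW
Heat supplied = 107920 W

Q_in = 108000 W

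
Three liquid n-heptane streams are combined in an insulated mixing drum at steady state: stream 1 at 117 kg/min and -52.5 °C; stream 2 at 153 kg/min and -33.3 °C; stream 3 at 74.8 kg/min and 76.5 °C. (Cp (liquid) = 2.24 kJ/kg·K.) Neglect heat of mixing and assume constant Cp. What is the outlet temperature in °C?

Energy balance with Q = 0: Σ ṁᵢCp,ᵢ(T_out − Tᵢ) = 0
T_out = Σ ṁᵢCp,ᵢTᵢ / Σ ṁᵢCp,ᵢ
      = -12354 / 772.35 = -15.995 °C

T_out = -16.0 °C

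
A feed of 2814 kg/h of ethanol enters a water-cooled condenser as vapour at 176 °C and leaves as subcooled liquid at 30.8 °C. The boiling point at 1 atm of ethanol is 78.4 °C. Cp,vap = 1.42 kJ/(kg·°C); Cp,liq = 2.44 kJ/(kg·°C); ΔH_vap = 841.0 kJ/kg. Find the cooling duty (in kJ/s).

Q_c = 857 kJ/s

vapour 176→78.4 °C: -138.59 kJ/kg
condensation at 78.4 °C: -841 kJ/kg
liquid 78.4→30.8 °C: -116.14 kJ/kg
Δh = -138.59 + -841 + -116.14 = -1095.7 kJ/kg
Q = ṁ·Δh = 2814 kg/h × -1095.7 kJ/kg = -3.0834e+06 kJ/h
|Q| = 856.5 kW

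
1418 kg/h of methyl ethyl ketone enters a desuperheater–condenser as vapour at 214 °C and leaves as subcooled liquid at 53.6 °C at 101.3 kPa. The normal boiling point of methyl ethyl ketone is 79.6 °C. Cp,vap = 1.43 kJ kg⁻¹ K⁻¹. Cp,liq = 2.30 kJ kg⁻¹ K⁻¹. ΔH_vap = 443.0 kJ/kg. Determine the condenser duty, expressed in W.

vapour 214→79.6 °C: -192.19 kJ/kg
condensation at 79.6 °C: -443 kJ/kg
liquid 79.6→53.6 °C: -59.8 kJ/kg
Δh = -192.19 + -443 + -59.8 = -694.99 kJ/kg
Q = ṁ·Δh = 1418 kg/h × -694.99 kJ/kg = -985500 kJ/h
|Q| = 273.75 kW = 273750 W

Q_c = 274000 W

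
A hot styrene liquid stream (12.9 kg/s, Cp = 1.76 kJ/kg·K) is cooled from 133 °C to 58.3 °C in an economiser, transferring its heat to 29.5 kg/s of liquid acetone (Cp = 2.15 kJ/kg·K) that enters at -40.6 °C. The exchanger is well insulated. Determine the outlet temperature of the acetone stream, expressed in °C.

T_c,out = -13.9 °C

Heat released by hot stream: Q = 12.9 × 1.76 × (133 − 58.3) = 1696 kJ/s
Energy balance on cold side (adiabatic exchanger): Q = ṁ_c·Cp_c·(T_c,out − T_c,in)
T_c,out = -40.6 + 1696/(29.5 × 2.15) = -13.86 °C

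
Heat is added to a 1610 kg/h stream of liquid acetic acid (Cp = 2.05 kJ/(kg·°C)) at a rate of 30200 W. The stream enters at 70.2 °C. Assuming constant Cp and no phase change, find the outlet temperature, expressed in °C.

T_out = 103 °C

Q = 30200 W = 108720 kJ/h
ΔT = Q/(ṁ·Cp) = 108720/(1610×2.05) = 32.94 K
T_out = 70.2 + 32.94 = 103.14 °C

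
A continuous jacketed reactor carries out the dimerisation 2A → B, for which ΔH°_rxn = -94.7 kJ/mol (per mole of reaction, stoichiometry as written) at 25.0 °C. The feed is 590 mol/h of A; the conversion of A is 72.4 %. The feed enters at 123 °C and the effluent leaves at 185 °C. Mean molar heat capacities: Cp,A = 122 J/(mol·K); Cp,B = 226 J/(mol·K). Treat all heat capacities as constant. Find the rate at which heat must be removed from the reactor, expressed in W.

Q_out = 4550 W

Extent of reaction ξ = 0.724 × 590 / 2 = 213.58 mol/h
Reaction term: ξ·ΔH°_rxn = 213.58 × -94.7 = -20226 kJ/h
Sensible, feed 123→25 °C: -7054 kJ/h
Outlet flows (mol/h): A 162.84, B 213.58
Sensible, products 25→185 °C: 10902 kJ/h
Q = ΔH = -16378 kJ/h = -4.5495 kW
Heat removed = 4549.5 W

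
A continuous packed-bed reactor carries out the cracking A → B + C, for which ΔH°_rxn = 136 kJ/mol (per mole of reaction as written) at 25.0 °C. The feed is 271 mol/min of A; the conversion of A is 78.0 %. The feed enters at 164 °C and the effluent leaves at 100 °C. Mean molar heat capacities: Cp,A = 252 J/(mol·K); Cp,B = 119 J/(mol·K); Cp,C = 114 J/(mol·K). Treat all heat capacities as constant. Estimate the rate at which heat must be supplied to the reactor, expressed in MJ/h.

Extent of reaction ξ = 0.780 × 271 = 211.38 mol/min
Reaction term: ξ·ΔH°_rxn = 211.38 × 136 = 28748 kJ/min
Sensible, feed 164→25 °C: -9492.6 kJ/min
Outlet flows (mol/min): A 59.62, B 211.38, C 211.38
Sensible, products 25→100 °C: 4820.7 kJ/min
Q = ΔH = 24076 kJ/min = 401.26 kW
Heat supplied = 1444.5 MJ/h

Q_in = 1440 MJ/h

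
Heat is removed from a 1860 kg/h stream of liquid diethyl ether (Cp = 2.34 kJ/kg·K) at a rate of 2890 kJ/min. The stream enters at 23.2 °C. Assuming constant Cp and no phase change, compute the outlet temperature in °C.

T_out = -16.6 °C

Q = 2890 kJ/min = 173400 kJ/h
ΔT = Q/(ṁ·Cp) = 173400/(1860×2.34) = 39.84 K
T_out = 23.2 − 39.84 = -16.64 °C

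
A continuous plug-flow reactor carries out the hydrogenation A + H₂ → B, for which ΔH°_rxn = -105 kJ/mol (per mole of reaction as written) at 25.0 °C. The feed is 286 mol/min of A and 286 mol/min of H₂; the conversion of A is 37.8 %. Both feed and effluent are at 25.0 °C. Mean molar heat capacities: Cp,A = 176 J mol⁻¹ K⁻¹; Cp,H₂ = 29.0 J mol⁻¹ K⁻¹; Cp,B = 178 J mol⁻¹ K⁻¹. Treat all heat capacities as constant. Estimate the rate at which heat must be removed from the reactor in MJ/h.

Q_out = 681 MJ/h

Extent of reaction ξ = 0.378 × 286 = 108.11 mol/min
Reaction term: ξ·ΔH°_rxn = 108.11 × -105 = -11351 kJ/min
Q = ΔH = -11351 kJ/min = -189.19 kW
Heat removed = 681.08 MJ/h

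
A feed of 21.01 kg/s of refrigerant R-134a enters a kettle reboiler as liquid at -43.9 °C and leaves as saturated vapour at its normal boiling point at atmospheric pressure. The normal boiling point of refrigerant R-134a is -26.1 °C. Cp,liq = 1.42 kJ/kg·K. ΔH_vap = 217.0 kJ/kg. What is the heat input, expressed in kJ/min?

Q = 305000 kJ/min

liquid -43.9→-26.1 °C: 25.276 kJ/kg
vaporisation at -26.1 °C: 217 kJ/kg
Δh = 25.276 + 217 = 242.28 kJ/kg
Q = ṁ·Δh = 21.01 kg/s × 242.28 kJ/kg = 5090.2 kJ/s
|Q| = 5090.2 kW = 305410 kJ/min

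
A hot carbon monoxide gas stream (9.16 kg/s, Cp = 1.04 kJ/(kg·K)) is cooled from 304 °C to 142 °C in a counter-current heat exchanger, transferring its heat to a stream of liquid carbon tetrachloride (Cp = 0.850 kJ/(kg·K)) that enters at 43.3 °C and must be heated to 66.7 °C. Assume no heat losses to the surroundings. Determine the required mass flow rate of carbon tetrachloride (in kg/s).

ṁ_c = 77.6 kg/s

Heat released by hot stream: Q = 9.16 × 1.04 × (304 − 142) = 1543.3 kJ/s
Energy balance on cold side (adiabatic exchanger): Q = ṁ_c·Cp_c·(T_c,out − T_c,in)
ṁ_c = 1543.3 / [0.850 × (66.7 − 43.3)] = 77.591 kg/s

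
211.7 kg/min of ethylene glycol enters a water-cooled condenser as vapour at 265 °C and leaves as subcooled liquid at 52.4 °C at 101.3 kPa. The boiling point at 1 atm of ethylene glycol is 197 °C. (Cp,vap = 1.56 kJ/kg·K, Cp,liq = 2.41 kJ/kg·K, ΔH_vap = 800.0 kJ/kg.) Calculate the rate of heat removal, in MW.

vapour 265→197 °C: -106.08 kJ/kg
condensation at 197 °C: -800 kJ/kg
liquid 197→52.4 °C: -348.49 kJ/kg
Δh = -106.08 + -800 + -348.49 = -1254.6 kJ/kg
Q = ṁ·Δh = 211.7 kg/min × -1254.6 kJ/kg = -265590 kJ/min
|Q| = 4426.5 kW = 4.4265 MW

Q_c = 4.43 MW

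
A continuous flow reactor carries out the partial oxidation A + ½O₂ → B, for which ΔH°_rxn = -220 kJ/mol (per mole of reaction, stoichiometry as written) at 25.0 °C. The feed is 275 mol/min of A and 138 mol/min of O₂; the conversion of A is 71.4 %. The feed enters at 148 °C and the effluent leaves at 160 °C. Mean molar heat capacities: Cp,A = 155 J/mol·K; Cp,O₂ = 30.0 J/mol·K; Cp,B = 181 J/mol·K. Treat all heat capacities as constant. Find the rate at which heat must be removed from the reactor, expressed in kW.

Extent of reaction ξ = 0.714 × 275 = 196.35 mol/min
Reaction term: ξ·ΔH°_rxn = 196.35 × -220 = -43197 kJ/min
Sensible, feed 148→25 °C: -5752.1 kJ/min
Outlet flows (mol/min): A 78.65, O₂ 39.825, B 196.35
Sensible, products 25→160 °C: 6604.9 kJ/min
Q = ΔH = -42344 kJ/min = -705.74 kW
Heat removed = 705.74 kW

Q_out = 706 kW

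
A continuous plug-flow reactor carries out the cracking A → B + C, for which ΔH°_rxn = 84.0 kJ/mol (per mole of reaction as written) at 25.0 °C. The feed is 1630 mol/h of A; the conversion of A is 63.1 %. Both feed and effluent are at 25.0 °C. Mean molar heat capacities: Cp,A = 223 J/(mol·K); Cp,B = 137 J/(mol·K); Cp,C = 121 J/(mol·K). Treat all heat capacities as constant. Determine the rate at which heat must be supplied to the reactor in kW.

Q_in = 24.0 kW

Extent of reaction ξ = 0.631 × 1630 = 1028.5 mol/h
Reaction term: ξ·ΔH°_rxn = 1028.5 × 84.0 = 86397 kJ/h
Q = ΔH = 86397 kJ/h = 23.999 kW
Heat supplied = 23.999 kW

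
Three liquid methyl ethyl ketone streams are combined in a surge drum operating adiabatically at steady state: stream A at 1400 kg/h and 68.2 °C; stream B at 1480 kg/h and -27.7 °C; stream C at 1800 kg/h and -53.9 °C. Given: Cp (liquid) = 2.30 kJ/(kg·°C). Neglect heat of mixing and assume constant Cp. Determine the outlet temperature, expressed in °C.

Adiabatic, steady state ⇒ Σ ṁᵢCp,ᵢ(T_out − Tᵢ) = 0
T_out = Σ ṁᵢCp,ᵢTᵢ / Σ ṁᵢCp,ᵢ
      = -97833 / 10764 = -9.0889 °C

T_out = -9.09 °C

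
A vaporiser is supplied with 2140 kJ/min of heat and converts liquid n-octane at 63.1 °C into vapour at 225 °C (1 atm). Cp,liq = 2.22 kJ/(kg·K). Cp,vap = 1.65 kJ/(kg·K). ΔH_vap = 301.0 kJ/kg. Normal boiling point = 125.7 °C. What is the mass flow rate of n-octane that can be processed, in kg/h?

Δh = 2.22×(125.7−63.1) + 301.0 + 1.65×(225−125.7) = 603.82 kJ/kg
Q = 2140 kJ/min = 35.667 kJ/s = 128400 kJ/h
ṁ = Q/Δh = 128400 / 603.82 = 212.65 kg/h

ṁ = 213 kg/h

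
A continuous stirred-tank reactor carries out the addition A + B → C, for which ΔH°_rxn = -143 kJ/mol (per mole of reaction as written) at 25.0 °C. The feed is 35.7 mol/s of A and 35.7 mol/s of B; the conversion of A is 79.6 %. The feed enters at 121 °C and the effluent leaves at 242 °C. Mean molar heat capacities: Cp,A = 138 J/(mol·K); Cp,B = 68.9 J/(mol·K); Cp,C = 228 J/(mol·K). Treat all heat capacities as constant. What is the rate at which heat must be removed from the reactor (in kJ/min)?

Extent of reaction ξ = 0.796 × 35.7 = 28.417 mol/s
Reaction term: ξ·ΔH°_rxn = 28.417 × -143 = -4063.7 kJ/s
Sensible, feed 121→25 °C: -709.09 kJ/s
Outlet flows (mol/s): A 7.2828, B 7.2828, C 28.417
Sensible, products 25→242 °C: 1732.9 kJ/s
Q = ΔH = -3039.8 kJ/s = -3039.8 kW
Heat removed = 182390 kJ/min

Q_out = 182000 kJ/min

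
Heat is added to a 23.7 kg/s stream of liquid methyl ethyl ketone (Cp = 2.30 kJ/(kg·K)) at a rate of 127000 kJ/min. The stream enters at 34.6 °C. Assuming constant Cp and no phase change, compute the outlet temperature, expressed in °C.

Q = 127000 kJ/min = 2116.7 kJ/s
ΔT = Q/(ṁ·Cp) = 2116.7/(23.7×2.30) = 38.831 K
T_out = 34.6 + 38.831 = 73.431 °C

T_out = 73.4 °C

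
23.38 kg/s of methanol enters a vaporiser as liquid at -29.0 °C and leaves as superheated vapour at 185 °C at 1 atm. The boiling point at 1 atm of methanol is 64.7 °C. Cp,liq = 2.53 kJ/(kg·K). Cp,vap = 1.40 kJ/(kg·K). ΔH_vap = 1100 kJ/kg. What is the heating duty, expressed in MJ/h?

liquid -29.0→64.7 °C: 237.06 kJ/kg
vaporisation at 64.7 °C: 1100 kJ/kg
vapour 64.7→185 °C: 168.42 kJ/kg
Δh = 237.06 + 1100 + 168.42 = 1505.5 kJ/kg
Q = ṁ·Δh = 23.38 kg/s × 1505.5 kJ/kg = 35198 kJ/s
|Q| = 35198 kW = 126710 MJ/h

Q = 127000 MJ/h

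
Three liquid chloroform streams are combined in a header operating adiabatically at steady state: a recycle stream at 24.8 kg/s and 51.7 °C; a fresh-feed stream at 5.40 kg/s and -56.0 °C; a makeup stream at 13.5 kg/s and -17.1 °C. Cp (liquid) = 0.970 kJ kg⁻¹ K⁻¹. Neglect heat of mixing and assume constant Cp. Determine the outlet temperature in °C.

T_out = 17.1 °C

No heat crosses the boundary, so H_out = H_in.
Σ ṁᵢCp,ᵢTᵢ = 24.8×0.970×51.7 + 5.40×0.970×-56.0 + 13.5×0.970×-17.1 = 726.44
Σ ṁᵢCp,ᵢ = 24.8×0.970 + 5.40×0.970 + 13.5×0.970 = 42.389
T_out = 726.44 / 42.389 = 17.138 °C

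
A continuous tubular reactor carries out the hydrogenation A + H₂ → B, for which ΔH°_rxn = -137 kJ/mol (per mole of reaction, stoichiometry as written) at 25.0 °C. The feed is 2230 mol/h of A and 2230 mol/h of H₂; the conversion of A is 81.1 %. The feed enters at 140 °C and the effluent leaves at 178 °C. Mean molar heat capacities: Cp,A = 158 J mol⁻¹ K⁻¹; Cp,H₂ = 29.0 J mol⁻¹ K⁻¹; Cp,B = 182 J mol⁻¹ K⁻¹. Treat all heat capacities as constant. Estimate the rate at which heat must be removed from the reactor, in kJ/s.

Q_out = 64.8 kJ/s

Extent of reaction ξ = 0.811 × 2230 = 1808.5 mol/h
Reaction term: ξ·ΔH°_rxn = 1808.5 × -137 = -247770 kJ/h
Sensible, feed 140→25 °C: -47956 kJ/h
Outlet flows (mol/h): A 421.47, H₂ 421.47, B 1808.5
Sensible, products 25→178 °C: 62419 kJ/h
Q = ΔH = -233310 kJ/h = -64.807 kW
Heat removed = 64.807 kJ/s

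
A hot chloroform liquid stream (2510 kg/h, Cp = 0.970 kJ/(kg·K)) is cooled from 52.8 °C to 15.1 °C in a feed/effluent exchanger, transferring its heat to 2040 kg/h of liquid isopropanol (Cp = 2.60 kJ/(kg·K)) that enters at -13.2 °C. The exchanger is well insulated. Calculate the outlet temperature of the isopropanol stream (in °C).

T_c,out = 4.11 °C

Heat released by hot stream: Q = 2510 × 0.970 × (52.8 − 15.1) = 91788 kJ/h
Energy balance on cold side (adiabatic exchanger): Q = ṁ_c·Cp_c·(T_c,out − T_c,in)
T_c,out = -13.2 + 91788/(2040 × 2.60) = 4.1055 °C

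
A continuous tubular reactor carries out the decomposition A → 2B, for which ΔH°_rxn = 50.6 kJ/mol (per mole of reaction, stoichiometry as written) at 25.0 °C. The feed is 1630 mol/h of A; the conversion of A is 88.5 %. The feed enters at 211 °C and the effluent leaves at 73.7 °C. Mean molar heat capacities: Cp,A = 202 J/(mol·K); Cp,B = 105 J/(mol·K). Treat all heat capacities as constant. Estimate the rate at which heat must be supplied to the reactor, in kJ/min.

Extent of reaction ξ = 0.885 × 1630 = 1442.5 mol/h
Reaction term: ξ·ΔH°_rxn = 1442.5 × 50.6 = 72993 kJ/h
Sensible, feed 211→25 °C: -61242 kJ/h
Outlet flows (mol/h): A 187.45, B 2885.1
Sensible, products 25→73.7 °C: 16597 kJ/h
Q = ΔH = 28348 kJ/h = 7.8743 kW
Heat supplied = 472.46 kJ/min

Q_in = 472 kJ/min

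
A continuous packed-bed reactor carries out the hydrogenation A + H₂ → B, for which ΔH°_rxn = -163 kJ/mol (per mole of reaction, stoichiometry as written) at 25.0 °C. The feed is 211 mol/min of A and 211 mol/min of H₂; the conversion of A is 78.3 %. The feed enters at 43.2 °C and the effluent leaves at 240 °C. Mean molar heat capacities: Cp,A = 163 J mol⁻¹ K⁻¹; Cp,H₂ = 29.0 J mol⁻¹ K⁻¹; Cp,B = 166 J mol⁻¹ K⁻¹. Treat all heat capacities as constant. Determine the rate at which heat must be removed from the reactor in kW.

Q_out = 331 kW

Extent of reaction ξ = 0.783 × 211 = 165.21 mol/min
Reaction term: ξ·ΔH°_rxn = 165.21 × -163 = -26930 kJ/min
Sensible, feed 43.2→25 °C: -737.32 kJ/min
Outlet flows (mol/min): A 45.787, H₂ 45.787, B 165.21
Sensible, products 25→240 °C: 7786.5 kJ/min
Q = ΔH = -19880 kJ/min = -331.34 kW
Heat removed = 331.34 kW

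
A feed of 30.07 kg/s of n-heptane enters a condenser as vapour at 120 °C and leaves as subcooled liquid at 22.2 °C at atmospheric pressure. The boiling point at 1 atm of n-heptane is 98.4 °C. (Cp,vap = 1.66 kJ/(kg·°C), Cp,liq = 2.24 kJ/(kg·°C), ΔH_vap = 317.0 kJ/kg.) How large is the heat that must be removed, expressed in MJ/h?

vapour 120→98.4 °C: -35.856 kJ/kg
condensation at 98.4 °C: -317 kJ/kg
liquid 98.4→22.2 °C: -170.69 kJ/kg
Δh = -35.856 + -317 + -170.69 = -523.54 kJ/kg
Q = ṁ·Δh = 30.07 kg/s × -523.54 kJ/kg = -15743 kJ/s
|Q| = 15743 kW = 56675 MJ/h

Q_c = 56700 MJ/h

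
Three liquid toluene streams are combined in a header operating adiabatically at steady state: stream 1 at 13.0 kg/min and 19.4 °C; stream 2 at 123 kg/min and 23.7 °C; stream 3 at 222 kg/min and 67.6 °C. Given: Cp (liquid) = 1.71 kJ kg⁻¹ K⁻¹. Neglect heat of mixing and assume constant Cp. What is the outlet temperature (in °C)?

Energy balance with Q = 0: Σ ṁᵢCp,ᵢ(T_out − Tᵢ) = 0
T_out = Σ ṁᵢCp,ᵢTᵢ / Σ ṁᵢCp,ᵢ
      = 31078 / 612.18 = 50.767 °C

T_out = 50.8 °C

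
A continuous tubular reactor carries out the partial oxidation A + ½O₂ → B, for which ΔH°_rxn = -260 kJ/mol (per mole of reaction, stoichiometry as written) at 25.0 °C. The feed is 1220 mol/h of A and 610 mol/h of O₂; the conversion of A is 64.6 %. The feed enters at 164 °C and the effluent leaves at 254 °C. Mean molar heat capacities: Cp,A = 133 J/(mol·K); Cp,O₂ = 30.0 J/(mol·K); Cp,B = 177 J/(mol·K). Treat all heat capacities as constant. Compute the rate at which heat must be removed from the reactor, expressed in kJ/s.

Q_out = 51.0 kJ/s

Extent of reaction ξ = 0.646 × 1220 = 788.12 mol/h
Reaction term: ξ·ΔH°_rxn = 788.12 × -260 = -204910 kJ/h
Sensible, feed 164→25 °C: -25098 kJ/h
Outlet flows (mol/h): A 431.88, O₂ 215.94, B 788.12
Sensible, products 25→254 °C: 46582 kJ/h
Q = ΔH = -183430 kJ/h = -50.952 kW
Heat removed = 50.952 kJ/s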